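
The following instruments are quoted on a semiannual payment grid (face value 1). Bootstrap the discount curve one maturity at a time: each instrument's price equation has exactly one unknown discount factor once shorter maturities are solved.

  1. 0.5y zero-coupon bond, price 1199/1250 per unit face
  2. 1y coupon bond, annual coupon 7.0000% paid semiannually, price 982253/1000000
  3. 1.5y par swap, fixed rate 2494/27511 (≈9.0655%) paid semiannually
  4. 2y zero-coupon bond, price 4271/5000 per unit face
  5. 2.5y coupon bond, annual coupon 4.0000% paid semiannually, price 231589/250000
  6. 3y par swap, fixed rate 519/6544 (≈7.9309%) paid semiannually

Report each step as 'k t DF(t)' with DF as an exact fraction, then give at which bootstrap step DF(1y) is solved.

1 1/2 1199/1250
2 1 4583/5000
3 3/2 8753/10000
4 2 4271/5000
5 5/2 67/80
6 3 1981/2500
DF(1y) is solved at step 2

step 1 [0.5y] zero: DF = P = 1199/1250 ≈ 0.959200
step 2 [1y] bond c/2=7/200: DF=(982253/1000000 − 7/200·(0.959200))/(1+7/200) = 4583/5000 ≈ 0.916600
step 3 [1.5y] swap r/2=1247/27511: DF=(1 − 1247/27511·(0.959200+0.916600))/(1+1247/27511) = 8753/10000 ≈ 0.875300
step 4 [2y] zero: DF = P = 4271/5000 ≈ 0.854200
step 5 [2.5y] bond c/2=1/50: DF=(231589/250000 − 1/50·(0.959200+0.916600+0.875300+0.854200))/(1+1/50) = 67/80 ≈ 0.837500
step 6 [3y] swap r/2=519/13088: DF=(1 − 519/13088·(0.959200+0.916600+0.875300+0.854200+0.837500))/(1+519/13088) = 1981/2500 ≈ 0.792400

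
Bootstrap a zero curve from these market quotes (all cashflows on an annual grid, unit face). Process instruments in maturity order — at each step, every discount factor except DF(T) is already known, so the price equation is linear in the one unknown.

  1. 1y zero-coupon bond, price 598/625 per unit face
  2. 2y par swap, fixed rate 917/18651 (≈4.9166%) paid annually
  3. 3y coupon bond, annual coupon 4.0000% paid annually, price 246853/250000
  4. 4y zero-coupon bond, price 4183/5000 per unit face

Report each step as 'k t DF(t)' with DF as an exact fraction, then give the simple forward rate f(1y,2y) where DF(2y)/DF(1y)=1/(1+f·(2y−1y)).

step 1 [1y] zero: DF = P = 598/625 ≈ 0.956800
step 2 [2y] swap r/1=917/18651: DF=(1 − 917/18651·(0.956800))/(1+917/18651) = 9083/10000 ≈ 0.908300
step 3 [3y] bond c/1=1/25: DF=(246853/250000 − 1/25·(0.956800+0.908300))/(1+1/25) = 8777/10000 ≈ 0.877700
step 4 [4y] zero: DF = P = 4183/5000 ≈ 0.836600

1 1 598/625
2 2 9083/10000
3 3 8777/10000
4 4 4183/5000
f(1y,2y) = ((598/625)/(9083/10000) − 1)/(1) = 485/9083 ≈ 5.3396%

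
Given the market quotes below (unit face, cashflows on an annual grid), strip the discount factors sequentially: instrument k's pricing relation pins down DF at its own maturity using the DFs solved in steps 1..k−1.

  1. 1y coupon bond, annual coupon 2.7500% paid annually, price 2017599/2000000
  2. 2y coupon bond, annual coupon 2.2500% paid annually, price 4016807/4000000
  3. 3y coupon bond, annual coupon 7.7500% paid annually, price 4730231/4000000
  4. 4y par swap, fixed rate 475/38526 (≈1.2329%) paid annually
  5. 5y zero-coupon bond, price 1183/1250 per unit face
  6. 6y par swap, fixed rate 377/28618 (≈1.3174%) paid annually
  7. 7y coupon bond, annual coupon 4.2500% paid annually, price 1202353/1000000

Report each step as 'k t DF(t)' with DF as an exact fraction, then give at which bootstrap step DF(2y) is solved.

step 1 [1y] bond c/1=11/400: DF=(2017599/2000000 − 11/400·(0))/(1+11/400) = 4909/5000 ≈ 0.981800
step 2 [2y] bond c/1=9/400: DF=(4016807/4000000 − 9/400·(0.981800))/(1+9/400) = 1921/2000 ≈ 0.960500
step 3 [3y] bond c/1=31/400: DF=(4730231/4000000 − 31/400·(0.981800+0.960500))/(1+31/400) = 4789/5000 ≈ 0.957800
step 4 [4y] swap r/1=475/38526: DF=(1 − 475/38526·(0.981800+0.960500+0.957800))/(1+475/38526) = 381/400 ≈ 0.952500
step 5 [5y] zero: DF = P = 1183/1250 ≈ 0.946400
step 6 [6y] swap r/1=377/28618: DF=(1 − 377/28618·(0.981800+0.960500+0.957800+0.952500+0.946400))/(1+377/28618) = 4623/5000 ≈ 0.924600
step 7 [7y] bond c/1=17/400: DF=(1202353/1000000 − 17/400·(0.981800+0.960500+0.957800+0.952500+0.946400+0.924600))/(1+17/400) = 23/25 ≈ 0.920000

1 1 4909/5000
2 2 1921/2000
3 3 4789/5000
4 4 381/400
5 5 1183/1250
6 6 4623/5000
7 7 23/25
DF(2y) is solved at step 2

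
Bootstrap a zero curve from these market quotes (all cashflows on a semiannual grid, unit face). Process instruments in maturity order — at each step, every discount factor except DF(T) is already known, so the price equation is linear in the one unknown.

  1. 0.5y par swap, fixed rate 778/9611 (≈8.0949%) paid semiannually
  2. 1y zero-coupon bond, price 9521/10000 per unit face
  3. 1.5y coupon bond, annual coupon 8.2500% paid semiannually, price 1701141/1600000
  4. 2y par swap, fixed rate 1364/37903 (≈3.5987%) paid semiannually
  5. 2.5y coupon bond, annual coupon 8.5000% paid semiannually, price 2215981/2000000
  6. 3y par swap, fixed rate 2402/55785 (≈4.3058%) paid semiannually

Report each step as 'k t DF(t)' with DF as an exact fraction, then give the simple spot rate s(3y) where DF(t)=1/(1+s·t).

step 1 [0.5y] swap r/2=389/9611: DF=(1 − 389/9611·(0))/(1+389/9611) = 9611/10000 ≈ 0.961100
step 2 [1y] zero: DF = P = 9521/10000 ≈ 0.952100
step 3 [1.5y] bond c/2=33/800: DF=(1701141/1600000 − 33/800·(0.961100+0.952100))/(1+33/800) = 9453/10000 ≈ 0.945300
step 4 [2y] swap r/2=682/37903: DF=(1 − 682/37903·(0.961100+0.952100+0.945300))/(1+682/37903) = 4659/5000 ≈ 0.931800
step 5 [2.5y] bond c/2=17/400: DF=(2215981/2000000 − 17/400·(0.961100+0.952100+0.945300+0.931800))/(1+17/400) = 9083/10000 ≈ 0.908300
step 6 [3y] swap r/2=1201/55785: DF=(1 − 1201/55785·(0.961100+0.952100+0.945300+0.931800+0.908300))/(1+1201/55785) = 8799/10000 ≈ 0.879900

1 1/2 9611/10000
2 1 9521/10000
3 3/2 9453/10000
4 2 4659/5000
5 5/2 9083/10000
6 3 8799/10000
s(3y) = (1/(8799/10000) − 1)/(3) = 1201/26397 ≈ 4.5498%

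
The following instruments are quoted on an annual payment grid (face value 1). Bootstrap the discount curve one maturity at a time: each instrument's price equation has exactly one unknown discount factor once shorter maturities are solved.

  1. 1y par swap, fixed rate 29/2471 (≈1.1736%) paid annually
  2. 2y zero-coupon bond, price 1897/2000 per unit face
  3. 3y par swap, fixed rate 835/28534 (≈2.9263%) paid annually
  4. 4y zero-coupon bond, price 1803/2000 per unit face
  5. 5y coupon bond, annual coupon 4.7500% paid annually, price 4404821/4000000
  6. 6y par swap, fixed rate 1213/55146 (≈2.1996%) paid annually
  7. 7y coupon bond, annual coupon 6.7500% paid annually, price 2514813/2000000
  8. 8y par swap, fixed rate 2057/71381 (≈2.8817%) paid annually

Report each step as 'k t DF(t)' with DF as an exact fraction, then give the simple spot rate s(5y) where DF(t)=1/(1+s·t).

step 1 [1y] swap r/1=29/2471: DF=(1 − 29/2471·(0))/(1+29/2471) = 2471/2500 ≈ 0.988400
step 2 [2y] zero: DF = P = 1897/2000 ≈ 0.948500
step 3 [3y] swap r/1=835/28534: DF=(1 − 835/28534·(0.988400+0.948500))/(1+835/28534) = 1833/2000 ≈ 0.916500
step 4 [4y] zero: DF = P = 1803/2000 ≈ 0.901500
step 5 [5y] bond c/1=19/400: DF=(4404821/4000000 − 19/400·(0.988400+0.948500+0.916500+0.901500))/(1+19/400) = 881/1000 ≈ 0.881000
step 6 [6y] swap r/1=1213/55146: DF=(1 − 1213/55146·(0.988400+0.948500+0.916500+0.901500+0.881000))/(1+1213/55146) = 8787/10000 ≈ 0.878700
step 7 [7y] bond c/1=27/400: DF=(2514813/2000000 − 27/400·(0.988400+0.948500+0.916500+0.901500+0.881000+0.878700))/(1+27/400) = 2073/2500 ≈ 0.829200
step 8 [8y] swap r/1=2057/71381: DF=(1 − 2057/71381·(0.988400+0.948500+0.916500+0.901500+0.881000+0.878700+0.829200))/(1+2057/71381) = 7943/10000 ≈ 0.794300

1 1 2471/2500
2 2 1897/2000
3 3 1833/2000
4 4 1803/2000
5 5 881/1000
6 6 8787/10000
7 7 2073/2500
8 8 7943/10000
s(5y) = (1/(881/1000) − 1)/(5) = 119/4405 ≈ 2.7015%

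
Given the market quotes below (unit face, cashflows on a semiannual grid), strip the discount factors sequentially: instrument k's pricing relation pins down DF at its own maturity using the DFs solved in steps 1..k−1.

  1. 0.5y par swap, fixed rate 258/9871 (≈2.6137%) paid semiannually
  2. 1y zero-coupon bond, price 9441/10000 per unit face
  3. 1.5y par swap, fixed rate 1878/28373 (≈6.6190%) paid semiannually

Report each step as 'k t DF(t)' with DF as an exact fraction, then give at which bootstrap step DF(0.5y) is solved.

step 1 [0.5y] swap r/2=129/9871: DF=(1 − 129/9871·(0))/(1+129/9871) = 9871/10000 ≈ 0.987100
step 2 [1y] zero: DF = P = 9441/10000 ≈ 0.944100
step 3 [1.5y] swap r/2=939/28373: DF=(1 − 939/28373·(0.987100+0.944100))/(1+939/28373) = 9061/10000 ≈ 0.906100

1 1/2 9871/10000
2 1 9441/10000
3 3/2 9061/10000
DF(0.5y) is solved at step 1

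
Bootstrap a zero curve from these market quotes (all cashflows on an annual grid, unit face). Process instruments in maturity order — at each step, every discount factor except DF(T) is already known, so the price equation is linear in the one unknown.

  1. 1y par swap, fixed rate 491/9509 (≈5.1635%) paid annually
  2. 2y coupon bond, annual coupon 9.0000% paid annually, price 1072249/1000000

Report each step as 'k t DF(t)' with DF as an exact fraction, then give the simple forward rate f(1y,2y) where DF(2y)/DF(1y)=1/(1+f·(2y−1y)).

1 1 9509/10000
2 2 2263/2500
f(1y,2y) = ((9509/10000)/(2263/2500) − 1)/(1) = 457/9052 ≈ 5.0486%

step 1 [1y] swap r/1=491/9509: DF=(1 − 491/9509·(0))/(1+491/9509) = 9509/10000 ≈ 0.950900
step 2 [2y] bond c/1=9/100: DF=(1072249/1000000 − 9/100·(0.950900))/(1+9/100) = 2263/2500 ≈ 0.905200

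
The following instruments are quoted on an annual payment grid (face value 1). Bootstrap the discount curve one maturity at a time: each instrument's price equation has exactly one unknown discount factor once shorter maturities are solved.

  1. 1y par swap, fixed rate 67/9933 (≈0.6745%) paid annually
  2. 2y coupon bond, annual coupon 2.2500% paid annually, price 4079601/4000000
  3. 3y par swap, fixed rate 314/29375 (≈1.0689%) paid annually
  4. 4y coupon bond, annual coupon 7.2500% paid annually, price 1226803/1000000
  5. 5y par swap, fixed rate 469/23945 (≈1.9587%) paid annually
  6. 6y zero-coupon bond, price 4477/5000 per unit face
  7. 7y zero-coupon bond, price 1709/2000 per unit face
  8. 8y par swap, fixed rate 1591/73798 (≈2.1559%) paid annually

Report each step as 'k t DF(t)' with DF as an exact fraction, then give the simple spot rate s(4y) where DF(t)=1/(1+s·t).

step 1 [1y] swap r/1=67/9933: DF=(1 − 67/9933·(0))/(1+67/9933) = 9933/10000 ≈ 0.993300
step 2 [2y] bond c/1=9/400: DF=(4079601/4000000 − 9/400·(0.993300))/(1+9/400) = 2439/2500 ≈ 0.975600
step 3 [3y] swap r/1=314/29375: DF=(1 − 314/29375·(0.993300+0.975600))/(1+314/29375) = 4843/5000 ≈ 0.968600
step 4 [4y] bond c/1=29/400: DF=(1226803/1000000 − 29/400·(0.993300+0.975600+0.968600))/(1+29/400) = 9453/10000 ≈ 0.945300
step 5 [5y] swap r/1=469/23945: DF=(1 − 469/23945·(0.993300+0.975600+0.968600+0.945300))/(1+469/23945) = 4531/5000 ≈ 0.906200
step 6 [6y] zero: DF = P = 4477/5000 ≈ 0.895400
step 7 [7y] zero: DF = P = 1709/2000 ≈ 0.854500
step 8 [8y] swap r/1=1591/73798: DF=(1 − 1591/73798·(0.993300+0.975600+0.968600+0.945300+0.906200+0.895400+0.854500))/(1+1591/73798) = 8409/10000 ≈ 0.840900

1 1 9933/10000
2 2 2439/2500
3 3 4843/5000
4 4 9453/10000
5 5 4531/5000
6 6 4477/5000
7 7 1709/2000
8 8 8409/10000
s(4y) = (1/(9453/10000) − 1)/(4) = 547/37812 ≈ 1.4466%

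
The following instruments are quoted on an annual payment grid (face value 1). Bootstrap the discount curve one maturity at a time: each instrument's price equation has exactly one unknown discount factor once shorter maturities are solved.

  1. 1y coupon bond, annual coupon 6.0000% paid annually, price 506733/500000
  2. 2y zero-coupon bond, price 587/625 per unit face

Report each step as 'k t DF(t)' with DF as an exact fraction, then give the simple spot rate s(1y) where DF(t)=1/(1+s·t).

1 1 9561/10000
2 2 587/625
s(1y) = (1/(9561/10000) − 1)/(1) = 439/9561 ≈ 4.5916%

step 1 [1y] bond c/1=3/50: DF=(506733/500000 − 3/50·(0))/(1+3/50) = 9561/10000 ≈ 0.956100
step 2 [2y] zero: DF = P = 587/625 ≈ 0.939200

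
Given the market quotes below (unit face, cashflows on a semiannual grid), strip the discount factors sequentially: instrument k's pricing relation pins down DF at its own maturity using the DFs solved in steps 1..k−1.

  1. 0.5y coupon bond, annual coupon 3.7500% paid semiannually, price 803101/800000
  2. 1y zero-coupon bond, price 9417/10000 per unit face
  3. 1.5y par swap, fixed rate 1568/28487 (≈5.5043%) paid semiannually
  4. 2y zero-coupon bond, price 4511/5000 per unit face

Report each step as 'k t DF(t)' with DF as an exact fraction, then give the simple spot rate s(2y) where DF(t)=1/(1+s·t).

1 1/2 4927/5000
2 1 9417/10000
3 3/2 576/625
4 2 4511/5000
s(2y) = (1/(4511/5000) − 1)/(2) = 489/9022 ≈ 5.4201%

step 1 [0.5y] bond c/2=3/160: DF=(803101/800000 − 3/160·(0))/(1+3/160) = 4927/5000 ≈ 0.985400
step 2 [1y] zero: DF = P = 9417/10000 ≈ 0.941700
step 3 [1.5y] swap r/2=784/28487: DF=(1 − 784/28487·(0.985400+0.941700))/(1+784/28487) = 576/625 ≈ 0.921600
step 4 [2y] zero: DF = P = 4511/5000 ≈ 0.902200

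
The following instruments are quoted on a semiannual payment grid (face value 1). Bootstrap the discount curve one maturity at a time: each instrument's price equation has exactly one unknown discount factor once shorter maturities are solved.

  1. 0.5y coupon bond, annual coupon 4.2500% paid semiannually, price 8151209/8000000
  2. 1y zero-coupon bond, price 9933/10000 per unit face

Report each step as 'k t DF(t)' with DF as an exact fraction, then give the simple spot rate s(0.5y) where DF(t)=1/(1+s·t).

1 1/2 9977/10000
2 1 9933/10000
s(0.5y) = (1/(9977/10000) − 1)/(1/2) = 46/9977 ≈ 0.4611%

step 1 [0.5y] bond c/2=17/800: DF=(8151209/8000000 − 17/800·(0))/(1+17/800) = 9977/10000 ≈ 0.997700
step 2 [1y] zero: DF = P = 9933/10000 ≈ 0.993300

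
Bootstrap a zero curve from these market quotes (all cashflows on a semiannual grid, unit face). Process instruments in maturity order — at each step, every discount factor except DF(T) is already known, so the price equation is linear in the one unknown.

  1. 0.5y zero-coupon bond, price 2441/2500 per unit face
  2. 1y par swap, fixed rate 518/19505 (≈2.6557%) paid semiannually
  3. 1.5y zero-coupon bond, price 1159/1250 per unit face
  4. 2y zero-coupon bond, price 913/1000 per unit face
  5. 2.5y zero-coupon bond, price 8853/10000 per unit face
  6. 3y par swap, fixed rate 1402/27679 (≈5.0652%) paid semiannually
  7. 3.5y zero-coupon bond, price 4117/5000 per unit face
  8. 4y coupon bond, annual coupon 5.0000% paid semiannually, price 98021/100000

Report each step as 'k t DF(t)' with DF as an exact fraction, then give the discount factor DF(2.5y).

step 1 [0.5y] zero: DF = P = 2441/2500 ≈ 0.976400
step 2 [1y] swap r/2=259/19505: DF=(1 − 259/19505·(0.976400))/(1+259/19505) = 9741/10000 ≈ 0.974100
step 3 [1.5y] zero: DF = P = 1159/1250 ≈ 0.927200
step 4 [2y] zero: DF = P = 913/1000 ≈ 0.913000
step 5 [2.5y] zero: DF = P = 8853/10000 ≈ 0.885300
step 6 [3y] swap r/2=701/27679: DF=(1 − 701/27679·(0.976400+0.974100+0.927200+0.913000+0.885300))/(1+701/27679) = 4299/5000 ≈ 0.859800
step 7 [3.5y] zero: DF = P = 4117/5000 ≈ 0.823400
step 8 [4y] bond c/2=1/40: DF=(98021/100000 − 1/40·(0.976400+0.974100+0.927200+0.913000+0.885300+0.859800+0.823400))/(1+1/40) = 2003/2500 ≈ 0.801200

1 1/2 2441/2500
2 1 9741/10000
3 3/2 1159/1250
4 2 913/1000
5 5/2 8853/10000
6 3 4299/5000
7 7/2 4117/5000
8 4 2003/2500
DF(2.5y) = 8853/10000 ≈ 0.885300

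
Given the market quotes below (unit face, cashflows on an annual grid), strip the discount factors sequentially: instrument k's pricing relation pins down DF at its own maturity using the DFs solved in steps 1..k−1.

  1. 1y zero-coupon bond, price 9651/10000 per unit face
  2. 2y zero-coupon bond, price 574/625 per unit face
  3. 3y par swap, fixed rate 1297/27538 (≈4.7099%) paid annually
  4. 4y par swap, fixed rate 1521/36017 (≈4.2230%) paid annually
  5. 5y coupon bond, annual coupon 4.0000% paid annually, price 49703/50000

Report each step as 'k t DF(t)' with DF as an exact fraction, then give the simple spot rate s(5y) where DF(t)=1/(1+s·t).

1 1 9651/10000
2 2 574/625
3 3 8703/10000
4 4 8479/10000
5 5 8173/10000
s(5y) = (1/(8173/10000) − 1)/(5) = 1827/40865 ≈ 4.4708%

step 1 [1y] zero: DF = P = 9651/10000 ≈ 0.965100
step 2 [2y] zero: DF = P = 574/625 ≈ 0.918400
step 3 [3y] swap r/1=1297/27538: DF=(1 − 1297/27538·(0.965100+0.918400))/(1+1297/27538) = 8703/10000 ≈ 0.870300
step 4 [4y] swap r/1=1521/36017: DF=(1 − 1521/36017·(0.965100+0.918400+0.870300))/(1+1521/36017) = 8479/10000 ≈ 0.847900
step 5 [5y] bond c/1=1/25: DF=(49703/50000 − 1/25·(0.965100+0.918400+0.870300+0.847900))/(1+1/25) = 8173/10000 ≈ 0.817300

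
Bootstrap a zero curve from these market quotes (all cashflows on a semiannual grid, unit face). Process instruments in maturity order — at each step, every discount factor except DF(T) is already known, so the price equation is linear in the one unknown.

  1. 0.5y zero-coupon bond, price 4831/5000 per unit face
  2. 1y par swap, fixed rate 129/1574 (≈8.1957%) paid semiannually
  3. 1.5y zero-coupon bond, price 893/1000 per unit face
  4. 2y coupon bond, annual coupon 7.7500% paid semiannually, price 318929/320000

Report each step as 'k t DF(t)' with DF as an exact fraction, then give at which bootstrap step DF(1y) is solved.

1 1/2 4831/5000
2 1 4613/5000
3 3/2 893/1000
4 2 8557/10000
DF(1y) is solved at step 2

step 1 [0.5y] zero: DF = P = 4831/5000 ≈ 0.966200
step 2 [1y] swap r/2=129/3148: DF=(1 − 129/3148·(0.966200))/(1+129/3148) = 4613/5000 ≈ 0.922600
step 3 [1.5y] zero: DF = P = 893/1000 ≈ 0.893000
step 4 [2y] bond c/2=31/800: DF=(318929/320000 − 31/800·(0.966200+0.922600+0.893000))/(1+31/800) = 8557/10000 ≈ 0.855700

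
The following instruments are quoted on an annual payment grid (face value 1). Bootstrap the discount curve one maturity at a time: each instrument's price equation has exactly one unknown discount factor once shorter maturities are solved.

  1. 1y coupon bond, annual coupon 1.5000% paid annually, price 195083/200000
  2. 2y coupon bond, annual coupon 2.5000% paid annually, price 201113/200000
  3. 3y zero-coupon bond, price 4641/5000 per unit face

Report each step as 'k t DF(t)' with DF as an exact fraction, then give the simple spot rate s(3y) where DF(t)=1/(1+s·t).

step 1 [1y] bond c/1=3/200: DF=(195083/200000 − 3/200·(0))/(1+3/200) = 961/1000 ≈ 0.961000
step 2 [2y] bond c/1=1/40: DF=(201113/200000 − 1/40·(0.961000))/(1+1/40) = 1197/1250 ≈ 0.957600
step 3 [3y] zero: DF = P = 4641/5000 ≈ 0.928200

1 1 961/1000
2 2 1197/1250
3 3 4641/5000
s(3y) = (1/(4641/5000) − 1)/(3) = 359/13923 ≈ 2.5785%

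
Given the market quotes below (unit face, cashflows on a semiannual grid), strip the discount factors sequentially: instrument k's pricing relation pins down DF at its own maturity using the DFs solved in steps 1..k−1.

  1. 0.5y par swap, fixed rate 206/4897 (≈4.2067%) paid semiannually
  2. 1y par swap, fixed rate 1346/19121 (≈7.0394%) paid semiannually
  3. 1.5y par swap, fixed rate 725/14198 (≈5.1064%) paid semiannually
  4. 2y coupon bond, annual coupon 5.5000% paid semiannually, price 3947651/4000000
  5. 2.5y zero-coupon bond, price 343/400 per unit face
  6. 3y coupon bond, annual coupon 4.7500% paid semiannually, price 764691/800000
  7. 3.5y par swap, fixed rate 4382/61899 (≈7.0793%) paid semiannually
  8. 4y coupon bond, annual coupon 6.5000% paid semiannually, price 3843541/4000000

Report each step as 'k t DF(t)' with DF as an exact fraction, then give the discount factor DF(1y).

1 1/2 4897/5000
2 1 9327/10000
3 3/2 371/400
4 2 1769/2000
5 5/2 343/400
6 3 4137/5000
7 7/2 7809/10000
8 4 3679/5000
DF(1y) = 9327/10000 ≈ 0.932700

step 1 [0.5y] swap r/2=103/4897: DF=(1 − 103/4897·(0))/(1+103/4897) = 4897/5000 ≈ 0.979400
step 2 [1y] swap r/2=673/19121: DF=(1 − 673/19121·(0.979400))/(1+673/19121) = 9327/10000 ≈ 0.932700
step 3 [1.5y] swap r/2=725/28396: DF=(1 − 725/28396·(0.979400+0.932700))/(1+725/28396) = 371/400 ≈ 0.927500
step 4 [2y] bond c/2=11/400: DF=(3947651/4000000 − 11/400·(0.979400+0.932700+0.927500))/(1+11/400) = 1769/2000 ≈ 0.884500
step 5 [2.5y] zero: DF = P = 343/400 ≈ 0.857500
step 6 [3y] bond c/2=19/800: DF=(764691/800000 − 19/800·(0.979400+0.932700+0.927500+0.884500+0.857500))/(1+19/800) = 4137/5000 ≈ 0.827400
step 7 [3.5y] swap r/2=2191/61899: DF=(1 − 2191/61899·(0.979400+0.932700+0.927500+0.884500+0.857500+0.827400))/(1+2191/61899) = 7809/10000 ≈ 0.780900
step 8 [4y] bond c/2=13/400: DF=(3843541/4000000 − 13/400·(0.979400+0.932700+0.927500+0.884500+0.857500+0.827400+0.780900))/(1+13/400) = 3679/5000 ≈ 0.735800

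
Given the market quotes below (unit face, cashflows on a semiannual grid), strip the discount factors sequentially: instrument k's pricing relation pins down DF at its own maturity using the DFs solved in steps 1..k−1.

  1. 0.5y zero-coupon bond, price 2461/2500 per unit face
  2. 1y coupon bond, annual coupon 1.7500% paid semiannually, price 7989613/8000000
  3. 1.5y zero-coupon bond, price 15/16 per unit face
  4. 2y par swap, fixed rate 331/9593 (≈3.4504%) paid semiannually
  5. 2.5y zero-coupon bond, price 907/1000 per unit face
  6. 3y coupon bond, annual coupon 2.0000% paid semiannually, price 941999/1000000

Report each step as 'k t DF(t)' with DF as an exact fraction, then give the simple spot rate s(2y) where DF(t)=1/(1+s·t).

step 1 [0.5y] zero: DF = P = 2461/2500 ≈ 0.984400
step 2 [1y] bond c/2=7/800: DF=(7989613/8000000 − 7/800·(0.984400))/(1+7/800) = 1963/2000 ≈ 0.981500
step 3 [1.5y] zero: DF = P = 15/16 ≈ 0.937500
step 4 [2y] swap r/2=331/19186: DF=(1 − 331/19186·(0.984400+0.981500+0.937500))/(1+331/19186) = 4669/5000 ≈ 0.933800
step 5 [2.5y] zero: DF = P = 907/1000 ≈ 0.907000
step 6 [3y] bond c/2=1/100: DF=(941999/1000000 − 1/100·(0.984400+0.981500+0.937500+0.933800+0.907000))/(1+1/100) = 8857/10000 ≈ 0.885700

1 1/2 2461/2500
2 1 1963/2000
3 3/2 15/16
4 2 4669/5000
5 5/2 907/1000
6 3 8857/10000
s(2y) = (1/(4669/5000) − 1)/(2) = 331/9338 ≈ 3.5447%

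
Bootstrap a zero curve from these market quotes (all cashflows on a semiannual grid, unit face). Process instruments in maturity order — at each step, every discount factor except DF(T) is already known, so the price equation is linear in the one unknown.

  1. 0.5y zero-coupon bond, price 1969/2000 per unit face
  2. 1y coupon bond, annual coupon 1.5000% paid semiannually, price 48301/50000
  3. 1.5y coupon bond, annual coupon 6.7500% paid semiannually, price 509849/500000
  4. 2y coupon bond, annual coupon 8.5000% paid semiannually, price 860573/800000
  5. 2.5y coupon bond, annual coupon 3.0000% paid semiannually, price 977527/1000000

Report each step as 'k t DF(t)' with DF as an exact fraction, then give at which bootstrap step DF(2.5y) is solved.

step 1 [0.5y] zero: DF = P = 1969/2000 ≈ 0.984500
step 2 [1y] bond c/2=3/400: DF=(48301/50000 − 3/400·(0.984500))/(1+3/400) = 1903/2000 ≈ 0.951500
step 3 [1.5y] bond c/2=27/800: DF=(509849/500000 − 27/800·(0.984500+0.951500))/(1+27/800) = 577/625 ≈ 0.923200
step 4 [2y] bond c/2=17/400: DF=(860573/800000 − 17/400·(0.984500+0.951500+0.923200))/(1+17/400) = 9153/10000 ≈ 0.915300
step 5 [2.5y] bond c/2=3/200: DF=(977527/1000000 − 3/200·(0.984500+0.951500+0.923200+0.915300))/(1+3/200) = 9073/10000 ≈ 0.907300

1 1/2 1969/2000
2 1 1903/2000
3 3/2 577/625
4 2 9153/10000
5 5/2 9073/10000
DF(2.5y) is solved at step 5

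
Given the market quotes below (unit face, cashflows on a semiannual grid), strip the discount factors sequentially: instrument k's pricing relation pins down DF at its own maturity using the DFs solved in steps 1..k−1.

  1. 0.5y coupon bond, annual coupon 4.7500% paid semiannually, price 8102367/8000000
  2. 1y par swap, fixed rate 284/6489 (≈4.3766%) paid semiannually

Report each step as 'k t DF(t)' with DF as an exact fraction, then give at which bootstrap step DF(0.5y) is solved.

1 1/2 9893/10000
2 1 4787/5000
DF(0.5y) is solved at step 1

step 1 [0.5y] bond c/2=19/800: DF=(8102367/8000000 − 19/800·(0))/(1+19/800) = 9893/10000 ≈ 0.989300
step 2 [1y] swap r/2=142/6489: DF=(1 − 142/6489·(0.989300))/(1+142/6489) = 4787/5000 ≈ 0.957400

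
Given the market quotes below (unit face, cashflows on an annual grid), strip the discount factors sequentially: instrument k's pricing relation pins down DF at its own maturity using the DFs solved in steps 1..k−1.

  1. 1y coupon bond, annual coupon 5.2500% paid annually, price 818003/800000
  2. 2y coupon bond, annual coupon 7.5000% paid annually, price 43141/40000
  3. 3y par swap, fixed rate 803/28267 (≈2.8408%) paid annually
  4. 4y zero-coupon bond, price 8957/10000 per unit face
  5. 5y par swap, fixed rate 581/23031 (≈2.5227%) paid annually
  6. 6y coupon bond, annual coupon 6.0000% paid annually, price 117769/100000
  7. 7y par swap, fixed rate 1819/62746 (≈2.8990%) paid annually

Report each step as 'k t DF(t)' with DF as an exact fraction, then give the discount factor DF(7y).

step 1 [1y] bond c/1=21/400: DF=(818003/800000 − 21/400·(0))/(1+21/400) = 1943/2000 ≈ 0.971500
step 2 [2y] bond c/1=3/40: DF=(43141/40000 − 3/40·(0.971500))/(1+3/40) = 1871/2000 ≈ 0.935500
step 3 [3y] swap r/1=803/28267: DF=(1 − 803/28267·(0.971500+0.935500))/(1+803/28267) = 9197/10000 ≈ 0.919700
step 4 [4y] zero: DF = P = 8957/10000 ≈ 0.895700
step 5 [5y] swap r/1=581/23031: DF=(1 − 581/23031·(0.971500+0.935500+0.919700+0.895700))/(1+581/23031) = 4419/5000 ≈ 0.883800
step 6 [6y] bond c/1=3/50: DF=(117769/100000 − 3/50·(0.971500+0.935500+0.919700+0.895700+0.883800))/(1+3/50) = 8503/10000 ≈ 0.850300
step 7 [7y] swap r/1=1819/62746: DF=(1 − 1819/62746·(0.971500+0.935500+0.919700+0.895700+0.883800+0.850300))/(1+1819/62746) = 8181/10000 ≈ 0.818100

1 1 1943/2000
2 2 1871/2000
3 3 9197/10000
4 4 8957/10000
5 5 4419/5000
6 6 8503/10000
7 7 8181/10000
DF(7y) = 8181/10000 ≈ 0.818100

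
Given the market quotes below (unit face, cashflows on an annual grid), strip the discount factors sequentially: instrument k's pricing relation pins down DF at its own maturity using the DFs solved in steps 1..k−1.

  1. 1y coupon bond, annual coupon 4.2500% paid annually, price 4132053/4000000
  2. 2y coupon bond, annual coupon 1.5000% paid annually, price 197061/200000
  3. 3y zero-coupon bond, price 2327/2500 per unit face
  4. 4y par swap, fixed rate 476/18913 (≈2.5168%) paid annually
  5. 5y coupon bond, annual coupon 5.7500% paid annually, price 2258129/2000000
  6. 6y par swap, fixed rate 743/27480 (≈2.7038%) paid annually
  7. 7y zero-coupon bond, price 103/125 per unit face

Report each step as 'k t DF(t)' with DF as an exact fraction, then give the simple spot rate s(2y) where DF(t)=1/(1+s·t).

1 1 9909/10000
2 2 9561/10000
3 3 2327/2500
4 4 1131/1250
5 5 431/500
6 6 4257/5000
7 7 103/125
s(2y) = (1/(9561/10000) − 1)/(2) = 439/19122 ≈ 2.2958%

step 1 [1y] bond c/1=17/400: DF=(4132053/4000000 − 17/400·(0))/(1+17/400) = 9909/10000 ≈ 0.990900
step 2 [2y] bond c/1=3/200: DF=(197061/200000 − 3/200·(0.990900))/(1+3/200) = 9561/10000 ≈ 0.956100
step 3 [3y] zero: DF = P = 2327/2500 ≈ 0.930800
step 4 [4y] swap r/1=476/18913: DF=(1 − 476/18913·(0.990900+0.956100+0.930800))/(1+476/18913) = 1131/1250 ≈ 0.904800
step 5 [5y] bond c/1=23/400: DF=(2258129/2000000 − 23/400·(0.990900+0.956100+0.930800+0.904800))/(1+23/400) = 431/500 ≈ 0.862000
step 6 [6y] swap r/1=743/27480: DF=(1 − 743/27480·(0.990900+0.956100+0.930800+0.904800+0.862000))/(1+743/27480) = 4257/5000 ≈ 0.851400
step 7 [7y] zero: DF = P = 103/125 ≈ 0.824000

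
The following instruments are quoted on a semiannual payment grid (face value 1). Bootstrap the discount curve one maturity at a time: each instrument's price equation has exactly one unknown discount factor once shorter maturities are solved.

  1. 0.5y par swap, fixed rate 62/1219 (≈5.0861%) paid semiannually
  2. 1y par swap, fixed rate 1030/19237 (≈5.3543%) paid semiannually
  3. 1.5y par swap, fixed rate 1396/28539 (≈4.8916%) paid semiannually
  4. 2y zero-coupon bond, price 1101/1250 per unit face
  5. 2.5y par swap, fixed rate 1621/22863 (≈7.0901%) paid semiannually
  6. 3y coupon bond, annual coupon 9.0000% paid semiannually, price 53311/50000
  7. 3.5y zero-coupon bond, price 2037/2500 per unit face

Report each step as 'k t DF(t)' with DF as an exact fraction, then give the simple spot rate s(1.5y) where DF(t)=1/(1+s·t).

step 1 [0.5y] swap r/2=31/1219: DF=(1 − 31/1219·(0))/(1+31/1219) = 1219/1250 ≈ 0.975200
step 2 [1y] swap r/2=515/19237: DF=(1 − 515/19237·(0.975200))/(1+515/19237) = 1897/2000 ≈ 0.948500
step 3 [1.5y] swap r/2=698/28539: DF=(1 − 698/28539·(0.975200+0.948500))/(1+698/28539) = 4651/5000 ≈ 0.930200
step 4 [2y] zero: DF = P = 1101/1250 ≈ 0.880800
step 5 [2.5y] swap r/2=1621/45726: DF=(1 − 1621/45726·(0.975200+0.948500+0.930200+0.880800))/(1+1621/45726) = 8379/10000 ≈ 0.837900
step 6 [3y] bond c/2=9/200: DF=(53311/50000 − 9/200·(0.975200+0.948500+0.930200+0.880800+0.837900))/(1+9/200) = 4117/5000 ≈ 0.823400
step 7 [3.5y] zero: DF = P = 2037/2500 ≈ 0.814800

1 1/2 1219/1250
2 1 1897/2000
3 3/2 4651/5000
4 2 1101/1250
5 5/2 8379/10000
6 3 4117/5000
7 7/2 2037/2500
s(1.5y) = (1/(4651/5000) − 1)/(3/2) = 698/13953 ≈ 5.0025%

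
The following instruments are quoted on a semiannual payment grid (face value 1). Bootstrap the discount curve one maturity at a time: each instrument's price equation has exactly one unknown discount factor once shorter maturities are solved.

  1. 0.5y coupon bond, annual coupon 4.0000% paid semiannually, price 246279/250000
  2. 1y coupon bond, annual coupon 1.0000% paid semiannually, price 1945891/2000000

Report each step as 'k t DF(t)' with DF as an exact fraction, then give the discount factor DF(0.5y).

step 1 [0.5y] bond c/2=1/50: DF=(246279/250000 − 1/50·(0))/(1+1/50) = 4829/5000 ≈ 0.965800
step 2 [1y] bond c/2=1/200: DF=(1945891/2000000 − 1/200·(0.965800))/(1+1/200) = 9633/10000 ≈ 0.963300

1 1/2 4829/5000
2 1 9633/10000
DF(0.5y) = 4829/5000 ≈ 0.965800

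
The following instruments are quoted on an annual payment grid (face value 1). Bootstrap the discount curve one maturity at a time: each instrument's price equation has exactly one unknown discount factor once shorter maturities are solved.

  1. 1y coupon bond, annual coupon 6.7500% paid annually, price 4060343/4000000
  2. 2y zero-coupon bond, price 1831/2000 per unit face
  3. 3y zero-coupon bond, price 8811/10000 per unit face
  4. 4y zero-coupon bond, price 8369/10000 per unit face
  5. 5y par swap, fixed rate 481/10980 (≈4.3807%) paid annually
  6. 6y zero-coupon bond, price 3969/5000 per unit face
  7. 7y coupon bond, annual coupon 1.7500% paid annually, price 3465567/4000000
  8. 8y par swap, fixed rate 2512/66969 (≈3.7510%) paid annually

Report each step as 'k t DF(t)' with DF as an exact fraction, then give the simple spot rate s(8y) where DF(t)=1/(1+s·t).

step 1 [1y] bond c/1=27/400: DF=(4060343/4000000 − 27/400·(0))/(1+27/400) = 9509/10000 ≈ 0.950900
step 2 [2y] zero: DF = P = 1831/2000 ≈ 0.915500
step 3 [3y] zero: DF = P = 8811/10000 ≈ 0.881100
step 4 [4y] zero: DF = P = 8369/10000 ≈ 0.836900
step 5 [5y] swap r/1=481/10980: DF=(1 − 481/10980·(0.950900+0.915500+0.881100+0.836900))/(1+481/10980) = 2019/2500 ≈ 0.807600
step 6 [6y] zero: DF = P = 3969/5000 ≈ 0.793800
step 7 [7y] bond c/1=7/400: DF=(3465567/4000000 − 7/400·(0.950900+0.915500+0.881100+0.836900+0.807600+0.793800))/(1+7/400) = 7623/10000 ≈ 0.762300
step 8 [8y] swap r/1=2512/66969: DF=(1 − 2512/66969·(0.950900+0.915500+0.881100+0.836900+0.807600+0.793800+0.762300))/(1+2512/66969) = 468/625 ≈ 0.748800

1 1 9509/10000
2 2 1831/2000
3 3 8811/10000
4 4 8369/10000
5 5 2019/2500
6 6 3969/5000
7 7 7623/10000
8 8 468/625
s(8y) = (1/(468/625) − 1)/(8) = 157/3744 ≈ 4.1934%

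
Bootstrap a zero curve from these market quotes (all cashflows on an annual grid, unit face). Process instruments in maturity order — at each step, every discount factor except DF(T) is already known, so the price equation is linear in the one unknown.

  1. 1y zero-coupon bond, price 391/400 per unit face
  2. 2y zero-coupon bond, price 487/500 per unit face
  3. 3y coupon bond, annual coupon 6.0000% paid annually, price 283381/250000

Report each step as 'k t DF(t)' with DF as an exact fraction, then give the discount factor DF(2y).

1 1 391/400
2 2 487/500
3 3 9589/10000
DF(2y) = 487/500 ≈ 0.974000

step 1 [1y] zero: DF = P = 391/400 ≈ 0.977500
step 2 [2y] zero: DF = P = 487/500 ≈ 0.974000
step 3 [3y] bond c/1=3/50: DF=(283381/250000 − 3/50·(0.977500+0.974000))/(1+3/50) = 9589/10000 ≈ 0.958900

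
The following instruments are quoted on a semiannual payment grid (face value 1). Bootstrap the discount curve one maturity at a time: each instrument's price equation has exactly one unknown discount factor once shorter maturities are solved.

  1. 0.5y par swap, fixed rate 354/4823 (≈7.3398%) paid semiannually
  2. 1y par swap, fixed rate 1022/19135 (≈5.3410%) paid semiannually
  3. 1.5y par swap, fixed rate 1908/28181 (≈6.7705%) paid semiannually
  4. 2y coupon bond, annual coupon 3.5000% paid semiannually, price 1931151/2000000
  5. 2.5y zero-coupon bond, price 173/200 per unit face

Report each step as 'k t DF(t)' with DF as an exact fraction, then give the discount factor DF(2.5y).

1 1/2 4823/5000
2 1 9489/10000
3 3/2 4523/5000
4 2 1801/2000
5 5/2 173/200
DF(2.5y) = 173/200 ≈ 0.865000

step 1 [0.5y] swap r/2=177/4823: DF=(1 − 177/4823·(0))/(1+177/4823) = 4823/5000 ≈ 0.964600
step 2 [1y] swap r/2=511/19135: DF=(1 − 511/19135·(0.964600))/(1+511/19135) = 9489/10000 ≈ 0.948900
step 3 [1.5y] swap r/2=954/28181: DF=(1 − 954/28181·(0.964600+0.948900))/(1+954/28181) = 4523/5000 ≈ 0.904600
step 4 [2y] bond c/2=7/400: DF=(1931151/2000000 − 7/400·(0.964600+0.948900+0.904600))/(1+7/400) = 1801/2000 ≈ 0.900500
step 5 [2.5y] zero: DF = P = 173/200 ≈ 0.865000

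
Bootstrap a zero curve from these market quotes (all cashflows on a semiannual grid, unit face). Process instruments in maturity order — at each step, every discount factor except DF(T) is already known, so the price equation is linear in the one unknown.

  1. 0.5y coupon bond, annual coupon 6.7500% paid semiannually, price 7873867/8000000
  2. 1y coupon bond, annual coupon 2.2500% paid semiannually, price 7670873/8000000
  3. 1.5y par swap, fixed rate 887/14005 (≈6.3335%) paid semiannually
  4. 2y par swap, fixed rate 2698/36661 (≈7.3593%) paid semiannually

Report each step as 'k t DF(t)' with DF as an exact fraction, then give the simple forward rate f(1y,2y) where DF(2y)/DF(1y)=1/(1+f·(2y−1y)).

step 1 [0.5y] bond c/2=27/800: DF=(7873867/8000000 − 27/800·(0))/(1+27/800) = 9521/10000 ≈ 0.952100
step 2 [1y] bond c/2=9/800: DF=(7670873/8000000 − 9/800·(0.952100))/(1+9/800) = 586/625 ≈ 0.937600
step 3 [1.5y] swap r/2=887/28010: DF=(1 − 887/28010·(0.952100+0.937600))/(1+887/28010) = 9113/10000 ≈ 0.911300
step 4 [2y] swap r/2=1349/36661: DF=(1 − 1349/36661·(0.952100+0.937600+0.911300))/(1+1349/36661) = 8651/10000 ≈ 0.865100

1 1/2 9521/10000
2 1 586/625
3 3/2 9113/10000
4 2 8651/10000
f(1y,2y) = ((586/625)/(8651/10000) − 1)/(1) = 725/8651 ≈ 8.3805%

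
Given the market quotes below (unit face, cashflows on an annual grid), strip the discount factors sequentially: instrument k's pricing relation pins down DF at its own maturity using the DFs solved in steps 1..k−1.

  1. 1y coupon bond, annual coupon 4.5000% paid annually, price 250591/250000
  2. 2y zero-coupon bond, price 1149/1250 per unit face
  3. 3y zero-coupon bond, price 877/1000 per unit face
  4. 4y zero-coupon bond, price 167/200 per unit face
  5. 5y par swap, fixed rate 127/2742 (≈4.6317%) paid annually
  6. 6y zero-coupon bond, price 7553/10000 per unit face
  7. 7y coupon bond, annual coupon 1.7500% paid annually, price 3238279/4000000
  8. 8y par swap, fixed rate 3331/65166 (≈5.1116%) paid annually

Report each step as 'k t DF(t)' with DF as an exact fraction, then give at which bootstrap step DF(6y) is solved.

step 1 [1y] bond c/1=9/200: DF=(250591/250000 − 9/200·(0))/(1+9/200) = 1199/1250 ≈ 0.959200
step 2 [2y] zero: DF = P = 1149/1250 ≈ 0.919200
step 3 [3y] zero: DF = P = 877/1000 ≈ 0.877000
step 4 [4y] zero: DF = P = 167/200 ≈ 0.835000
step 5 [5y] swap r/1=127/2742: DF=(1 − 127/2742·(0.959200+0.919200+0.877000+0.835000))/(1+127/2742) = 498/625 ≈ 0.796800
step 6 [6y] zero: DF = P = 7553/10000 ≈ 0.755300
step 7 [7y] bond c/1=7/400: DF=(3238279/4000000 − 7/400·(0.959200+0.919200+0.877000+0.835000+0.796800+0.755300))/(1+7/400) = 442/625 ≈ 0.707200
step 8 [8y] swap r/1=3331/65166: DF=(1 − 3331/65166·(0.959200+0.919200+0.877000+0.835000+0.796800+0.755300+0.707200))/(1+3331/65166) = 6669/10000 ≈ 0.666900

1 1 1199/1250
2 2 1149/1250
3 3 877/1000
4 4 167/200
5 5 498/625
6 6 7553/10000
7 7 442/625
8 8 6669/10000
DF(6y) is solved at step 6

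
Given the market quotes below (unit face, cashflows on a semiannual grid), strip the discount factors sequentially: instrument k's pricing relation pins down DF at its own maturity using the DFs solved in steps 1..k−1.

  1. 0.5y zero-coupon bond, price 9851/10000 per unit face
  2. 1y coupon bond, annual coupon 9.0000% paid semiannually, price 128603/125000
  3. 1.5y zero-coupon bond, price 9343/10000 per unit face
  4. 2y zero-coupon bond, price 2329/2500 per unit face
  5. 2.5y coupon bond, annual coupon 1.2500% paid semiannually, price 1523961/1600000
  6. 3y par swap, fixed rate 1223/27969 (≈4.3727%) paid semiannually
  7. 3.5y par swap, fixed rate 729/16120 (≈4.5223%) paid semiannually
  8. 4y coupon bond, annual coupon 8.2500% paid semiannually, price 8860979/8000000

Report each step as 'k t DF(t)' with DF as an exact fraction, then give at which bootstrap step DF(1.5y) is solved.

step 1 [0.5y] zero: DF = P = 9851/10000 ≈ 0.985100
step 2 [1y] bond c/2=9/200: DF=(128603/125000 − 9/200·(0.985100))/(1+9/200) = 9421/10000 ≈ 0.942100
step 3 [1.5y] zero: DF = P = 9343/10000 ≈ 0.934300
step 4 [2y] zero: DF = P = 2329/2500 ≈ 0.931600
step 5 [2.5y] bond c/2=1/160: DF=(1523961/1600000 − 1/160·(0.985100+0.942100+0.934300+0.931600))/(1+1/160) = 923/1000 ≈ 0.923000
step 6 [3y] swap r/2=1223/55938: DF=(1 − 1223/55938·(0.985100+0.942100+0.934300+0.931600+0.923000))/(1+1223/55938) = 8777/10000 ≈ 0.877700
step 7 [3.5y] swap r/2=729/32240: DF=(1 − 729/32240·(0.985100+0.942100+0.934300+0.931600+0.923000+0.877700))/(1+729/32240) = 4271/5000 ≈ 0.854200
step 8 [4y] bond c/2=33/800: DF=(8860979/8000000 − 33/800·(0.985100+0.942100+0.934300+0.931600+0.923000+0.877700+0.854200))/(1+33/800) = 8083/10000 ≈ 0.808300

1 1/2 9851/10000
2 1 9421/10000
3 3/2 9343/10000
4 2 2329/2500
5 5/2 923/1000
6 3 8777/10000
7 7/2 4271/5000
8 4 8083/10000
DF(1.5y) is solved at step 3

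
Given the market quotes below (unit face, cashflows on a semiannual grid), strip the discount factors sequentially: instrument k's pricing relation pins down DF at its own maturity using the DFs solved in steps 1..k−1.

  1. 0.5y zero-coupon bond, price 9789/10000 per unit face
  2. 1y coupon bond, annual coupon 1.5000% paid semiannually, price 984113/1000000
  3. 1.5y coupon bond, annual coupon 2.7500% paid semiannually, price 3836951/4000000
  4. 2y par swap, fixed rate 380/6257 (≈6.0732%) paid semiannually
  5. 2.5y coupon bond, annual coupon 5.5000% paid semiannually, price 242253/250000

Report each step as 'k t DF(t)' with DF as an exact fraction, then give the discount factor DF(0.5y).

step 1 [0.5y] zero: DF = P = 9789/10000 ≈ 0.978900
step 2 [1y] bond c/2=3/400: DF=(984113/1000000 − 3/400·(0.978900))/(1+3/400) = 1939/2000 ≈ 0.969500
step 3 [1.5y] bond c/2=11/800: DF=(3836951/4000000 − 11/800·(0.978900+0.969500))/(1+11/800) = 4599/5000 ≈ 0.919800
step 4 [2y] swap r/2=190/6257: DF=(1 − 190/6257·(0.978900+0.969500+0.919800))/(1+190/6257) = 443/500 ≈ 0.886000
step 5 [2.5y] bond c/2=11/400: DF=(242253/250000 − 11/400·(0.978900+0.969500+0.919800+0.886000))/(1+11/400) = 4213/5000 ≈ 0.842600

1 1/2 9789/10000
2 1 1939/2000
3 3/2 4599/5000
4 2 443/500
5 5/2 4213/5000
DF(0.5y) = 9789/10000 ≈ 0.978900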